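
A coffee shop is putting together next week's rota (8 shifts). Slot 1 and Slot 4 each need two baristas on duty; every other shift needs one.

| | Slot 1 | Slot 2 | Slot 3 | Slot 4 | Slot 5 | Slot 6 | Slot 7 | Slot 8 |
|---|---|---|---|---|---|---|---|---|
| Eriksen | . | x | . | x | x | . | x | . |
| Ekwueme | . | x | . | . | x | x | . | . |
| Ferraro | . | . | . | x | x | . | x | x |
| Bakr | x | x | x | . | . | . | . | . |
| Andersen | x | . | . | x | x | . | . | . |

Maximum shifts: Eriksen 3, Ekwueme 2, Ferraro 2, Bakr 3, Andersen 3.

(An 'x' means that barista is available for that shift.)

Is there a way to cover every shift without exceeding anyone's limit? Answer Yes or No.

Slot 1 can only be covered by Bakr and Andersen, so that assignment is forced.
Slot 3 can only be covered by Bakr, so that assignment is forced.
Slot 6 can only be covered by Ekwueme, so that assignment is forced.
One valid schedule: Slot 1→Bakr+Andersen, Slot 2→Eriksen, Slot 3→Bakr, Slot 4→Eriksen+Ferraro, Slot 5→Ekwueme, Slot 6→Ekwueme, Slot 7→Eriksen, Slot 8→Ferraro.
Loads: Eriksen 3/3, Ekwueme 2/2, Ferraro 2/2, Bakr 2/3, Andersen 1/3 — all within limits.

Yes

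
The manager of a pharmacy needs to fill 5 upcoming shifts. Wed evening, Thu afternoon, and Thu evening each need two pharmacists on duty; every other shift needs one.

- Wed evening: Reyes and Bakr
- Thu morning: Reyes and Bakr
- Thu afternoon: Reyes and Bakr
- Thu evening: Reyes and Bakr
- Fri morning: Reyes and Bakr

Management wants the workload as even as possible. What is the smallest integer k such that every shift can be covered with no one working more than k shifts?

4

With 2 pharmacists and 8 worker-slots to fill, someone must work at least ⌈8/2⌉ = 4 shifts, so k ≥ 4.
k = 4 works: Wed evening→Reyes+Bakr, Thu morning→Reyes, Thu afternoon→Reyes+Bakr, Thu evening→Reyes+Bakr, Fri morning→Bakr.
Loads: Reyes 4, Bakr 4 — all ≤ 4.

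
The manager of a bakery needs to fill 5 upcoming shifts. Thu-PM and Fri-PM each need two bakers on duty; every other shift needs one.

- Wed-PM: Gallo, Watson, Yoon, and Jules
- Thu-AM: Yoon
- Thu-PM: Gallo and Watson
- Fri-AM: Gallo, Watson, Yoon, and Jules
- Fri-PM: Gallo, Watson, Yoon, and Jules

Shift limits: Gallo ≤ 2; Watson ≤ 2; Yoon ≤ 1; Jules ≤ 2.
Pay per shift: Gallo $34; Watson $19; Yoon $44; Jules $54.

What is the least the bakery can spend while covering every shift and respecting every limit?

$258

Thu-AM can only be covered by Yoon, so that assignment is forced.
Thu-PM can only be covered by Gallo and Watson, so that assignment is forced.
Picking the cheapest available baker for each shift independently would cost $188, but that ignores the shift limits.
An optimal schedule: Wed-PM→Gallo, Thu-AM→Yoon, Thu-PM→Gallo+Watson, Fri-AM→Jules, Fri-PM→Watson+Jules.
Total: 34 + 44 + 34 + 19 + 54 + 19 + 54 = $258.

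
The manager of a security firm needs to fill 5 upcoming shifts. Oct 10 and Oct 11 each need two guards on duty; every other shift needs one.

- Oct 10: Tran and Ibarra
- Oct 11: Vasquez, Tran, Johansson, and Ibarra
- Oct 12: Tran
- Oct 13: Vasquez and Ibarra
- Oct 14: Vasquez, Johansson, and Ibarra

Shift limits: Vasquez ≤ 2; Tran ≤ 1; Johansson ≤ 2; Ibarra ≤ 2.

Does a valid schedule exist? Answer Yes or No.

No

Total capacity is 7 and 7 slots are needed, so capacity alone doesn't rule it out.
Shifts {Oct 10, Oct 12} need 3 worker-slots in total, but the guards available for any of those shifts (Tran and Ibarra) can supply at most 2 among them. So no valid schedule exists.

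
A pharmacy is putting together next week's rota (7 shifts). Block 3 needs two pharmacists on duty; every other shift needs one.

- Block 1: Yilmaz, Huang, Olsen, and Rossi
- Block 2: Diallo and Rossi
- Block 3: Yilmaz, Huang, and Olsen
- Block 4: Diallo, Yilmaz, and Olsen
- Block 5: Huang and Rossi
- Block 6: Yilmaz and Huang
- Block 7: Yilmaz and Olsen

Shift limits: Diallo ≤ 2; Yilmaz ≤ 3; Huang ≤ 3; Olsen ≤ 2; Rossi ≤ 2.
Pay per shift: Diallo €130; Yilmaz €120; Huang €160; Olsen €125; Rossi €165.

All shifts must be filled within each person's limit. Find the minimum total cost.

Picking the cheapest available pharmacist for each shift independently would cost €1015, but that ignores the shift limits.
An optimal schedule: Block 1→Olsen, Block 2→Diallo, Block 3→Yilmaz+Olsen, Block 4→Diallo, Block 5→Huang, Block 6→Yilmaz, Block 7→Yilmaz.
Total: 125 + 130 + 120 + 125 + 130 + 160 + 120 + 120 = €1030.

€1030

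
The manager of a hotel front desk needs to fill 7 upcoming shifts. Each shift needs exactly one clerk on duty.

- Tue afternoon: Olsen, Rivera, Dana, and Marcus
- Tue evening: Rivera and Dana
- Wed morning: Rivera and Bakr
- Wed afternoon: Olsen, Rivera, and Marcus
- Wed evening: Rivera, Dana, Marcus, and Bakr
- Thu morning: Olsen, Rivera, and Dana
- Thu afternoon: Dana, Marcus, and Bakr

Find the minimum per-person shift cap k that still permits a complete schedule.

With 5 clerks and 7 worker-slots to fill, someone must work at least ⌈7/5⌉ = 2 shifts, so k ≥ 2.
k = 2 works: Tue afternoon→Dana, Tue evening→Rivera, Wed morning→Rivera, Wed afternoon→Olsen, Wed evening→Marcus, Thu morning→Olsen, Thu afternoon→Dana.
Loads: Olsen 2, Rivera 2, Dana 2, Marcus 1, Bakr 0 — all ≤ 2.

2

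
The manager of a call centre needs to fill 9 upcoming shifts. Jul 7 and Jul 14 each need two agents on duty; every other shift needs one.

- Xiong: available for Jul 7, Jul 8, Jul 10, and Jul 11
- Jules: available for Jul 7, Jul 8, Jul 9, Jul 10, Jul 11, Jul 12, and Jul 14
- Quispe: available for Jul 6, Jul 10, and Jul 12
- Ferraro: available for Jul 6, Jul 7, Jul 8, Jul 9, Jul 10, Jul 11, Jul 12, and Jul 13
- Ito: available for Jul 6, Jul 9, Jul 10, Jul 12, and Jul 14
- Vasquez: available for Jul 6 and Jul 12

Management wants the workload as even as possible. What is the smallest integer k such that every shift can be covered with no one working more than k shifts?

With 6 agents and 11 worker-slots to fill, someone must work at least ⌈11/6⌉ = 2 shifts, so k ≥ 2.
k = 2 works: Jul 6→Quispe, Jul 7→Xiong+Jules, Jul 8→Xiong, Jul 9→Ito, Jul 10→Quispe, Jul 11→Ferraro, Jul 12→Vasquez, Jul 13→Ferraro, Jul 14→Jules+Ito.
Loads: Xiong 2, Jules 2, Quispe 2, Ferraro 2, Ito 2, Vasquez 1 — all ≤ 2.

2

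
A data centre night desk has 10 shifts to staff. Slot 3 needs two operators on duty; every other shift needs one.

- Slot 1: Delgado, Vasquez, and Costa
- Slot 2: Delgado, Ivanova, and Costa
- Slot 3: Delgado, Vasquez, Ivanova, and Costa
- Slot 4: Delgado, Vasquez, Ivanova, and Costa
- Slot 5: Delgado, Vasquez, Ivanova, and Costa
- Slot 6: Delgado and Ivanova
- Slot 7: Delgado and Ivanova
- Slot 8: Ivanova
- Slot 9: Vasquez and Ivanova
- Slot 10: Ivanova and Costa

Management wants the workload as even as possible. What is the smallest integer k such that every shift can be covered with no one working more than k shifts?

With 4 operators and 11 worker-slots to fill, someone must work at least ⌈11/4⌉ = 3 shifts, so k ≥ 3.
k = 3 works: Slot 1→Delgado, Slot 2→Ivanova, Slot 3→Vasquez+Costa, Slot 4→Vasquez, Slot 5→Costa, Slot 6→Delgado, Slot 7→Delgado, Slot 8→Ivanova, Slot 9→Vasquez, Slot 10→Ivanova.
Loads: Delgado 3, Vasquez 3, Ivanova 3, Costa 2 — all ≤ 3.

3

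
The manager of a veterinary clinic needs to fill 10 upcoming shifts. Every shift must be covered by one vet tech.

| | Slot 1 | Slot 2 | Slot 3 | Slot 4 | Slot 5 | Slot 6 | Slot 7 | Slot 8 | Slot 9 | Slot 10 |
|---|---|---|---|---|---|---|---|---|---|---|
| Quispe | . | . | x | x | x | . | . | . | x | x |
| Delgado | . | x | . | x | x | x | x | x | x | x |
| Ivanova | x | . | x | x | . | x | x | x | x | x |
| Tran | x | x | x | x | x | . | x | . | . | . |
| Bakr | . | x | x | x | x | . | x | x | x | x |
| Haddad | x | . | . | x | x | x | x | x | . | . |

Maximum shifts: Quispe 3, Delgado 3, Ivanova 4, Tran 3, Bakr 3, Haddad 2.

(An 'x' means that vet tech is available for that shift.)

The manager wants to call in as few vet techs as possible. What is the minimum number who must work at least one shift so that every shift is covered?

10 slots to fill and no one can take more than 4, so at least ⌈10/4⌉ = 3 vet techs are needed.
Quispe, Delgado, and Ivanova alone can cover everything: Slot 1→Ivanova, Slot 2→Delgado, Slot 3→Quispe, Slot 4→Quispe, Slot 5→Quispe, Slot 6→Delgado, Slot 7→Delgado, Slot 8→Ivanova, Slot 9→Ivanova, Slot 10→Ivanova.

3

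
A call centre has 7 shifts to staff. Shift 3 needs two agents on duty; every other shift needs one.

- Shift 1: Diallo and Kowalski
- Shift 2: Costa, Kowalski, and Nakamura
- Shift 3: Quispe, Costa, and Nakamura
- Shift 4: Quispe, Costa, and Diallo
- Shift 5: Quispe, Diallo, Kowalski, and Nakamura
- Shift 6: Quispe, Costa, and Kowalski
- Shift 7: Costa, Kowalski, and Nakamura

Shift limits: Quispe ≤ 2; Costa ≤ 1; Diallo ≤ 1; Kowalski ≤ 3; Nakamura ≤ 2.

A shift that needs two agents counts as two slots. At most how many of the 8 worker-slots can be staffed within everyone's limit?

8

Total capacity across all agents is 2+1+1+3+2 = 9, and 8 slots are needed, so at most 8 can be filled.
An assignment achieving 8: Shift 1→Diallo, Shift 2→Costa, Shift 3→Quispe+Nakamura, Shift 4→Quispe, Shift 5→Kowalski, Shift 6→Kowalski, Shift 7→Kowalski.
Loads: Quispe 2/2, Costa 1/1, Diallo 1/1, Kowalski 3/3, Nakamura 1/2.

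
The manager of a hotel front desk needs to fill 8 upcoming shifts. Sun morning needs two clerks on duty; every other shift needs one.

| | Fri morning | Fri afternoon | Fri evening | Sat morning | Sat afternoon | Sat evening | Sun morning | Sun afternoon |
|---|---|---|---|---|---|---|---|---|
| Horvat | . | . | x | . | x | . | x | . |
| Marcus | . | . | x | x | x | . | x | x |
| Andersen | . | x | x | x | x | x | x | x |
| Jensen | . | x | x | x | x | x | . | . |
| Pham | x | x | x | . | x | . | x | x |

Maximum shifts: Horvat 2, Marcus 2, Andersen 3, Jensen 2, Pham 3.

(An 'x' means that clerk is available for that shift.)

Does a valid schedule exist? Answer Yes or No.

Fri morning can only be covered by Pham, so that assignment is forced.
One valid schedule: Fri morning→Pham, Fri afternoon→Andersen, Fri evening→Horvat, Sat morning→Marcus, Sat afternoon→Horvat, Sat evening→Andersen, Sun morning→Andersen+Pham, Sun afternoon→Marcus.
Loads: Horvat 2/2, Marcus 2/2, Andersen 3/3, Jensen 0/2, Pham 2/3 — all within limits.

Yes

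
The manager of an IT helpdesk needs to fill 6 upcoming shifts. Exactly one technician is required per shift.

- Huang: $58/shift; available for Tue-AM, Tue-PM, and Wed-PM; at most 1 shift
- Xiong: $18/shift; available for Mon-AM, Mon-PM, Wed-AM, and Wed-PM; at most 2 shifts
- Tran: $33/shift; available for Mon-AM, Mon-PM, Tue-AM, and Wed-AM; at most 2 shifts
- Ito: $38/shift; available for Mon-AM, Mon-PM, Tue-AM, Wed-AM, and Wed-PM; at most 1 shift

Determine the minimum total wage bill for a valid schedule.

$198

Tue-PM can only be covered by Huang, so that assignment is forced.
Picking the cheapest available technician for each shift independently would cost $163, but that ignores the shift limits.
An optimal schedule: Mon-AM→Xiong, Mon-PM→Xiong, Tue-AM→Tran, Tue-PM→Huang, Wed-AM→Tran, Wed-PM→Ito.
Total: 18 + 18 + 33 + 58 + 33 + 38 = $198.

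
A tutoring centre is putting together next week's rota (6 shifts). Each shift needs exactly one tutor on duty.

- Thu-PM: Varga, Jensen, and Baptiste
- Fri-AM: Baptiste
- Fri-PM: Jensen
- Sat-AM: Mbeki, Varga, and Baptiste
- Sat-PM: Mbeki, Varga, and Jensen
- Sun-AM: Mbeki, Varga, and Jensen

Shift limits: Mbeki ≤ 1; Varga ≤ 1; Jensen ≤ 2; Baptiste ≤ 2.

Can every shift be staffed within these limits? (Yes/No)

Yes

Fri-AM can only be covered by Baptiste, so that assignment is forced.
Fri-PM can only be covered by Jensen, so that assignment is forced.
One valid schedule: Thu-PM→Varga, Fri-AM→Baptiste, Fri-PM→Jensen, Sat-AM→Baptiste, Sat-PM→Mbeki, Sun-AM→Jensen.
Loads: Mbeki 1/1, Varga 1/1, Jensen 2/2, Baptiste 2/2 — all within limits.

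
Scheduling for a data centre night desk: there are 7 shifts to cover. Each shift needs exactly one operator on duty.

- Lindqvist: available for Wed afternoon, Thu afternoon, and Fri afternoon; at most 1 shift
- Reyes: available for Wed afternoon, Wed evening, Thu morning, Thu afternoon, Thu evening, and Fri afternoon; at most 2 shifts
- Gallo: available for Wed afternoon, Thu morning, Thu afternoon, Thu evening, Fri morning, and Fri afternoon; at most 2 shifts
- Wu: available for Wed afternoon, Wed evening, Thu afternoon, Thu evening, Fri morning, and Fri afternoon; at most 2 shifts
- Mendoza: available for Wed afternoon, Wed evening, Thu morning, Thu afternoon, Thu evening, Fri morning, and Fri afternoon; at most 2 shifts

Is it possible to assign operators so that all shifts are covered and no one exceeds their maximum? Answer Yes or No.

Yes

One valid schedule: Wed afternoon→Lindqvist, Wed evening→Reyes, Thu morning→Reyes, Thu afternoon→Wu, Thu evening→Gallo, Fri morning→Gallo, Fri afternoon→Wu.
Loads: Lindqvist 1/1, Reyes 2/2, Gallo 2/2, Wu 2/2, Mendoza 0/2 — all within limits.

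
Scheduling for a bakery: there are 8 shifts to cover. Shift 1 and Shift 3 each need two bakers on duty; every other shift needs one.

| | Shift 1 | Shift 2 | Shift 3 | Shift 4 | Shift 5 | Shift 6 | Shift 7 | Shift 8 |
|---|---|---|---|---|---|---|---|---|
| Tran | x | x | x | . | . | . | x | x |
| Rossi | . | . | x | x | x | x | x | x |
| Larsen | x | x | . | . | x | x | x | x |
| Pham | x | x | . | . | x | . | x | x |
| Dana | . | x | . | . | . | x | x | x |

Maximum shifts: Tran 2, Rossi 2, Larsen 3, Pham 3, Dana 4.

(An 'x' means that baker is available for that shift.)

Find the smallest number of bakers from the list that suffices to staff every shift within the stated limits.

4

10 slots to fill and no one can take more than 4, so at least ⌈10/4⌉ = 3 bakers are needed.
No set of 3 bakers can cover every shift (each such set leaves at least one shift with no one available or exceeds a cap).
Tran, Rossi, Larsen, and Pham alone can cover everything: Shift 1→Tran+Larsen, Shift 2→Larsen, Shift 3→Tran+Rossi, Shift 4→Rossi, Shift 5→Pham, Shift 6→Larsen, Shift 7→Pham, Shift 8→Pham.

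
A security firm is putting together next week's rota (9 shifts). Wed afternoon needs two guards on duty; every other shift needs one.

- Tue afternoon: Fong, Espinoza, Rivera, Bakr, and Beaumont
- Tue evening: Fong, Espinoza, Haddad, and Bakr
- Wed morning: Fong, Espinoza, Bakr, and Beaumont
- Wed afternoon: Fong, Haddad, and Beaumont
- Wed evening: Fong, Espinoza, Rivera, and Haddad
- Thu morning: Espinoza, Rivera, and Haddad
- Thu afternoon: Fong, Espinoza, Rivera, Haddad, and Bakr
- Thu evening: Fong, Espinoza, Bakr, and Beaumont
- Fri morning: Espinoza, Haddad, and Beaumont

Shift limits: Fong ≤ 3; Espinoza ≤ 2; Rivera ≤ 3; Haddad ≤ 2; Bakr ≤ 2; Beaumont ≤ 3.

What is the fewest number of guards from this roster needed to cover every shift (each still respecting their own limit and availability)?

10 slots to fill and no one can take more than 3, so at least ⌈10/3⌉ = 4 guards are needed.
Fong, Espinoza, Rivera, and Haddad alone can cover everything: Tue afternoon→Espinoza, Tue evening→Haddad, Wed morning→Fong, Wed afternoon→Fong+Haddad, Wed evening→Rivera, Thu morning→Rivera, Thu afternoon→Rivera, Thu evening→Fong, Fri morning→Espinoza.

4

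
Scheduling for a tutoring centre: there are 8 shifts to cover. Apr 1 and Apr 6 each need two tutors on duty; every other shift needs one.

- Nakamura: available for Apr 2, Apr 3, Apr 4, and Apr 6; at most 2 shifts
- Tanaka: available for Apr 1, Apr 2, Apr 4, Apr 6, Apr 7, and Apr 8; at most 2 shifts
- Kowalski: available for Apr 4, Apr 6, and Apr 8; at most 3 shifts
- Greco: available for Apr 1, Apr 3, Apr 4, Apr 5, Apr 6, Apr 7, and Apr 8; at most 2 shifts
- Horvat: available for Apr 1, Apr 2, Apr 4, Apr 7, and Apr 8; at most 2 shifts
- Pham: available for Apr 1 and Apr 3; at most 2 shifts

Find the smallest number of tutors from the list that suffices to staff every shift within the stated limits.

10 slots to fill and no one can take more than 3, so at least ⌈10/3⌉ = 4 tutors are needed.
Any 4 tutors together have capacity at most 3+2+2+2 = 9 < 10 slots, so 4 can never suffice.
Nakamura, Tanaka, Kowalski, Greco, and Horvat alone can cover everything: Apr 1→Tanaka+Greco, Apr 2→Nakamura, Apr 3→Nakamura, Apr 4→Kowalski, Apr 5→Greco, Apr 6→Tanaka+Kowalski, Apr 7→Horvat, Apr 8→Kowalski.

5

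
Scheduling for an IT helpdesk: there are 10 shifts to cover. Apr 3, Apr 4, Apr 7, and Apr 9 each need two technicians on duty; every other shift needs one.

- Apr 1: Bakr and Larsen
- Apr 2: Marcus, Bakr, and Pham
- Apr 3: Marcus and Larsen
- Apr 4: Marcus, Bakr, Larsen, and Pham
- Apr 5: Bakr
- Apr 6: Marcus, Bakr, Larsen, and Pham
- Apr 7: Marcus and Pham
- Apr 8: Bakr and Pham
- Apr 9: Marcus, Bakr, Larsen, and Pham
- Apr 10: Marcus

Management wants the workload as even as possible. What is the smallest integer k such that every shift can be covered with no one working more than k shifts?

4

With 4 technicians and 14 worker-slots to fill, someone must work at least ⌈14/4⌉ = 4 shifts, so k ≥ 4.
k = 4 works: Apr 1→Bakr, Apr 2→Marcus, Apr 3→Marcus+Larsen, Apr 4→Larsen+Pham, Apr 5→Bakr, Apr 6→Bakr, Apr 7→Marcus+Pham, Apr 8→Bakr, Apr 9→Larsen+Pham, Apr 10→Marcus.
Loads: Marcus 4, Bakr 4, Larsen 3, Pham 3 — all ≤ 4.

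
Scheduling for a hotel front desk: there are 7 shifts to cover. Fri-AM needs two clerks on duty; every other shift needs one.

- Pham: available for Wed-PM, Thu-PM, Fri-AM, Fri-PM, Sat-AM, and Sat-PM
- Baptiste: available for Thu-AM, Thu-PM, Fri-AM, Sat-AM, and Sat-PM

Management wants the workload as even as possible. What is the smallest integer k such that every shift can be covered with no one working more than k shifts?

4

With 2 clerks and 8 worker-slots to fill, someone must work at least ⌈8/2⌉ = 4 shifts, so k ≥ 4.
k = 4 works: Wed-PM→Pham, Thu-AM→Baptiste, Thu-PM→Pham, Fri-AM→Pham+Baptiste, Fri-PM→Pham, Sat-AM→Baptiste, Sat-PM→Baptiste.
Loads: Pham 4, Baptiste 4 — all ≤ 4.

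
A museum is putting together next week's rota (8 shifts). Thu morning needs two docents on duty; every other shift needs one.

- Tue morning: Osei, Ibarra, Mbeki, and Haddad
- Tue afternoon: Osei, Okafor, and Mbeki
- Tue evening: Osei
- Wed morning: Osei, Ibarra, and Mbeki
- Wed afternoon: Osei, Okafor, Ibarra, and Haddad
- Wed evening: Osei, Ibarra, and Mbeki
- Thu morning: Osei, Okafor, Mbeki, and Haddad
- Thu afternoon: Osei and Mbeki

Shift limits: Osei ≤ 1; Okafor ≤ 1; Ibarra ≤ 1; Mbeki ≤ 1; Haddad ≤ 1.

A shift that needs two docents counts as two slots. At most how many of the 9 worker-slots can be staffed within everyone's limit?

5

Total capacity across all docents is 1+1+1+1+1 = 5, and 9 slots are needed, so at most 5 can be filled.
An assignment achieving 5: Tue morning→Haddad, Tue afternoon→Okafor, Tue evening→Osei, Wed morning→Ibarra, Thu afternoon→Mbeki.
Loads: Osei 1/1, Okafor 1/1, Ibarra 1/1, Mbeki 1/1, Haddad 1/1.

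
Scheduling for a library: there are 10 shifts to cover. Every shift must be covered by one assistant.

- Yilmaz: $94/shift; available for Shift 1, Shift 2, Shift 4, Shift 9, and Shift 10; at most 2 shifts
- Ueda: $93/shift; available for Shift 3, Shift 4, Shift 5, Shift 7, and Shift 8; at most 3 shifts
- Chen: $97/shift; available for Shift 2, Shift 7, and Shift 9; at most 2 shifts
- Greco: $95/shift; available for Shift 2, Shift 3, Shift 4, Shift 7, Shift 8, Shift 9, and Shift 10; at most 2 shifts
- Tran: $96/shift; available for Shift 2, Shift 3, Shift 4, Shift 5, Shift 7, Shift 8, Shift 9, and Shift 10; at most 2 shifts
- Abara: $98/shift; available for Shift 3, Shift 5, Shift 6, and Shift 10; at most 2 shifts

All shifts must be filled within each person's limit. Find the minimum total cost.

$947

Shift 1 can only be covered by Yilmaz, so that assignment is forced.
Shift 6 can only be covered by Abara, so that assignment is forced.
Picking the cheapest available assistant for each shift independently would cost $939, but that ignores the shift limits.
An optimal schedule: Shift 1→Yilmaz, Shift 2→Yilmaz, Shift 3→Ueda, Shift 4→Greco, Shift 5→Ueda, Shift 6→Abara, Shift 7→Greco, Shift 8→Ueda, Shift 9→Tran, Shift 10→Tran.
Total: 94 + 94 + 93 + 95 + 93 + 98 + 95 + 93 + 96 + 96 = $947.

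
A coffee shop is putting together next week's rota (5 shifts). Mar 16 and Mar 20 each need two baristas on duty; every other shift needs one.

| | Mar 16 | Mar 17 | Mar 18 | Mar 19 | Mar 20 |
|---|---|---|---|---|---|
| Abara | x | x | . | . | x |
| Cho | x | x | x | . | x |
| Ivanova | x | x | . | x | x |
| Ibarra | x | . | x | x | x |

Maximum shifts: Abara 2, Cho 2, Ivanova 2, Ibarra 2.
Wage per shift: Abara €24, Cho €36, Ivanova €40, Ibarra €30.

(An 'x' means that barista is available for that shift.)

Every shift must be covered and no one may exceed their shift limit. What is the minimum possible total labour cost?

Picking the cheapest available barista for each shift independently would cost €192, but that ignores the shift limits.
An optimal schedule: Mar 16→Abara+Cho, Mar 17→Abara, Mar 18→Ibarra, Mar 19→Ibarra, Mar 20→Cho+Ivanova.
Total: 24 + 36 + 24 + 30 + 30 + 36 + 40 = €220.

€220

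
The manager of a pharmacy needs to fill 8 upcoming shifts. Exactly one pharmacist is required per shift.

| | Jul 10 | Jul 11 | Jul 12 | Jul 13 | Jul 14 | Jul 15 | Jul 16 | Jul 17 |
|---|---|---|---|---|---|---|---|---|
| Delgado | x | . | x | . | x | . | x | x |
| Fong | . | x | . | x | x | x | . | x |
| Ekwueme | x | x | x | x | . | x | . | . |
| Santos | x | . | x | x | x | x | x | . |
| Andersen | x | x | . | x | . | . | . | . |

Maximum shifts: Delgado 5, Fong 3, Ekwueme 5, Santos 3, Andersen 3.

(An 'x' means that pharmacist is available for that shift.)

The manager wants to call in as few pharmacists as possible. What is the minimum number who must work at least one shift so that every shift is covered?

2

8 slots to fill and no one can take more than 5, so at least ⌈8/5⌉ = 2 pharmacists are needed.
Delgado and Fong alone can cover everything: Jul 10→Delgado, Jul 11→Fong, Jul 12→Delgado, Jul 13→Fong, Jul 14→Delgado, Jul 15→Fong, Jul 16→Delgado, Jul 17→Delgado.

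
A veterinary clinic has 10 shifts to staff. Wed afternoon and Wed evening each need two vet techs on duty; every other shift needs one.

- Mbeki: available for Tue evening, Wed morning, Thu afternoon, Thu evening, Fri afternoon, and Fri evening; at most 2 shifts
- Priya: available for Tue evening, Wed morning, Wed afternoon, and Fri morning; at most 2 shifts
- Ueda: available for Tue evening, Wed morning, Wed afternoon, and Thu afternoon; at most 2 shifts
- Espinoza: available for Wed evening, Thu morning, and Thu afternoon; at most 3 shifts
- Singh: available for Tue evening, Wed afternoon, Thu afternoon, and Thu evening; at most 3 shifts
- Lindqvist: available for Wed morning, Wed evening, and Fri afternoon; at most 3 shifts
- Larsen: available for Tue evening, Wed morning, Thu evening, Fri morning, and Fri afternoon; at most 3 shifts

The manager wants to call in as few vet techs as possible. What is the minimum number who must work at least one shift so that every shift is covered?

5

12 slots to fill and no one can take more than 3, so at least ⌈12/3⌉ = 4 vet techs are needed.
Shifts {Wed afternoon, Wed evening, Fri evening} need 5 slots, but among the vet techs available for them (Mbeki, Priya, Ueda, Espinoza, Singh, and Lindqvist) any 4 together supply at most 4. So 4 vet techs are not enough.
Mbeki, Priya, Ueda, Espinoza, and Lindqvist alone can cover everything: Tue evening→Ueda, Wed morning→Lindqvist, Wed afternoon→Priya+Ueda, Wed evening→Espinoza+Lindqvist, Thu morning→Espinoza, Thu afternoon→Espinoza, Thu evening→Mbeki, Fri morning→Priya, Fri afternoon→Lindqvist, Fri evening→Mbeki.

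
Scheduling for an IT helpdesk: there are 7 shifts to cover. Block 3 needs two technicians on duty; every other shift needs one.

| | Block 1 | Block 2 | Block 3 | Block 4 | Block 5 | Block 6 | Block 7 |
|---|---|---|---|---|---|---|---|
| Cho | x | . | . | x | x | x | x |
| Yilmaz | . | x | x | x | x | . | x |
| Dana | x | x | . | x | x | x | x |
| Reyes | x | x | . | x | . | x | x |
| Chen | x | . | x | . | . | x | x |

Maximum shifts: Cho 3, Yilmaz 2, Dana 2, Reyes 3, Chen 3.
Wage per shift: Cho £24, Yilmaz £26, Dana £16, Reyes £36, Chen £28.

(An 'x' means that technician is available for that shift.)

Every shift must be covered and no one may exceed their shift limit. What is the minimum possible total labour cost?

Block 3 can only be covered by Yilmaz and Chen, so that assignment is forced.
Picking the cheapest available technician for each shift independently would cost £150, but that ignores the shift limits.
An optimal schedule: Block 1→Cho, Block 2→Yilmaz, Block 3→Yilmaz+Chen, Block 4→Cho, Block 5→Cho, Block 6→Dana, Block 7→Dana.
Total: 24 + 26 + 26 + 28 + 24 + 24 + 16 + 16 = £184.

£184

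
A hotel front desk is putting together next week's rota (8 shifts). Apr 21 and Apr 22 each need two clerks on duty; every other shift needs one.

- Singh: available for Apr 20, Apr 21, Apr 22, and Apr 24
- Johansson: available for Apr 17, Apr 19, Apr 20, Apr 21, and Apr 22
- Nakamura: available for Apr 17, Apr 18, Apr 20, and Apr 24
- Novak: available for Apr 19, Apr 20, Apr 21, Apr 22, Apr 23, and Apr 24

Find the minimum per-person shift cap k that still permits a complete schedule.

With 4 clerks and 10 worker-slots to fill, someone must work at least ⌈10/4⌉ = 3 shifts, so k ≥ 3.
k = 3 works: Apr 17→Johansson, Apr 18→Nakamura, Apr 19→Johansson, Apr 20→Nakamura, Apr 21→Singh+Johansson, Apr 22→Singh+Novak, Apr 23→Novak, Apr 24→Singh.
Loads: Singh 3, Johansson 3, Nakamura 2, Novak 2 — all ≤ 3.

3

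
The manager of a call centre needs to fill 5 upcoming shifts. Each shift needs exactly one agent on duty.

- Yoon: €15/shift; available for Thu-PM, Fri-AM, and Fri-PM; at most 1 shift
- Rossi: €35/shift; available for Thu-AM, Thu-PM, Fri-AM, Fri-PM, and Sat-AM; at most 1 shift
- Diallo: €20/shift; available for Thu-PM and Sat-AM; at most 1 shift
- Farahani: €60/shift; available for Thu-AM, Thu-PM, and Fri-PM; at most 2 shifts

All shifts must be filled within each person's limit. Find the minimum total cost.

Picking the cheapest available agent for each shift independently would cost €100, but that ignores the shift limits.
An optimal schedule: Thu-AM→Rossi, Thu-PM→Farahani, Fri-AM→Yoon, Fri-PM→Farahani, Sat-AM→Diallo.
Total: 35 + 60 + 15 + 60 + 20 = €190.

€190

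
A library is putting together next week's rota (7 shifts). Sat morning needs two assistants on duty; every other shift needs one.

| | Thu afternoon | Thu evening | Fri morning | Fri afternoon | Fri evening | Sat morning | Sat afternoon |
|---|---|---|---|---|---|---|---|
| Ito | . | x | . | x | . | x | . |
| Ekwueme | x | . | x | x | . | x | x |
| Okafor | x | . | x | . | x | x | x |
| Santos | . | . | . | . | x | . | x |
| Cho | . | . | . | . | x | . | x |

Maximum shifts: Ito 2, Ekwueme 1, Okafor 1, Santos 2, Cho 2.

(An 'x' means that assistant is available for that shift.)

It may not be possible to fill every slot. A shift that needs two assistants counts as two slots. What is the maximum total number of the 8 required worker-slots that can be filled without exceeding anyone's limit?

Total capacity across all assistants is 2+1+1+2+2 = 8, and 8 slots are needed, so at most 8 can be filled.
Shifts {Thu afternoon, Fri morning, Sat morning} need 4 slots but only Ito, Ekwueme, and Okafor are available for them, supplying at most 3 — so at least 1 slot must go unfilled.
An assignment achieving 6: Thu afternoon→Ekwueme, Thu evening→Ito, Fri morning→Okafor, Fri afternoon→Ito, Fri evening→Santos, Sat afternoon→Santos.
Loads: Ito 2/2, Ekwueme 1/1, Okafor 1/1, Santos 2/2, Cho 0/2.

6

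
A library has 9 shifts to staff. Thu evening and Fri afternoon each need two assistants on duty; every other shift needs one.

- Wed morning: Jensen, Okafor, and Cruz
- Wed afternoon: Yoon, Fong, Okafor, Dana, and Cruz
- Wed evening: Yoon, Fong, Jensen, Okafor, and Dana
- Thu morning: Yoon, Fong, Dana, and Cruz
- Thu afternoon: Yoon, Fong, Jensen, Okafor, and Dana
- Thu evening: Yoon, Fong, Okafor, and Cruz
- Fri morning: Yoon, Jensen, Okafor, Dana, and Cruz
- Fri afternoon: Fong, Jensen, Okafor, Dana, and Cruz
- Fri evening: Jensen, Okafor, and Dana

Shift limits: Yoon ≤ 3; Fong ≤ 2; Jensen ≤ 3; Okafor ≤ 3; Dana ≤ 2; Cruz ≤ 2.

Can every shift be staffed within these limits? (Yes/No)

Yes

One valid schedule: Wed morning→Jensen, Wed afternoon→Yoon, Wed evening→Yoon, Thu morning→Yoon, Thu afternoon→Fong, Thu evening→Fong+Okafor, Fri morning→Jensen, Fri afternoon→Okafor+Dana, Fri evening→Jensen.
Loads: Yoon 3/3, Fong 2/2, Jensen 3/3, Okafor 2/3, Dana 1/2, Cruz 0/2 — all within limits.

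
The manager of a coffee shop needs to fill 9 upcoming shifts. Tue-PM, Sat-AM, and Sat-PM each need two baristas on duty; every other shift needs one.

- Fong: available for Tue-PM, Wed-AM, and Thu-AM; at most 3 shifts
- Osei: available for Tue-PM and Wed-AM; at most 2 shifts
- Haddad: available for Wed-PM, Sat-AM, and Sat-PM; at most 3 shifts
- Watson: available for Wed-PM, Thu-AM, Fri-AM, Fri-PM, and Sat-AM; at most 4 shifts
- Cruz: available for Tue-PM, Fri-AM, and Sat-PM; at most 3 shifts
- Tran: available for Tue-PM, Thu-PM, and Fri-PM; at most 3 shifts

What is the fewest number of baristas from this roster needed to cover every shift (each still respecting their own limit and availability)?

5

12 slots to fill and no one can take more than 4, so at least ⌈12/4⌉ = 3 baristas are needed.
Shifts {Wed-AM, Thu-PM, Sat-AM, Sat-PM} need 6 slots, but among the baristas available for them (Fong, Osei, Haddad, Watson, Cruz, and Tran) any 4 together supply at most 5. So 4 baristas are not enough.
Fong, Haddad, Watson, Cruz, and Tran alone can cover everything: Tue-PM→Fong+Cruz, Wed-AM→Fong, Wed-PM→Haddad, Thu-AM→Fong, Thu-PM→Tran, Fri-AM→Watson, Fri-PM→Watson, Sat-AM→Haddad+Watson, Sat-PM→Haddad+Cruz.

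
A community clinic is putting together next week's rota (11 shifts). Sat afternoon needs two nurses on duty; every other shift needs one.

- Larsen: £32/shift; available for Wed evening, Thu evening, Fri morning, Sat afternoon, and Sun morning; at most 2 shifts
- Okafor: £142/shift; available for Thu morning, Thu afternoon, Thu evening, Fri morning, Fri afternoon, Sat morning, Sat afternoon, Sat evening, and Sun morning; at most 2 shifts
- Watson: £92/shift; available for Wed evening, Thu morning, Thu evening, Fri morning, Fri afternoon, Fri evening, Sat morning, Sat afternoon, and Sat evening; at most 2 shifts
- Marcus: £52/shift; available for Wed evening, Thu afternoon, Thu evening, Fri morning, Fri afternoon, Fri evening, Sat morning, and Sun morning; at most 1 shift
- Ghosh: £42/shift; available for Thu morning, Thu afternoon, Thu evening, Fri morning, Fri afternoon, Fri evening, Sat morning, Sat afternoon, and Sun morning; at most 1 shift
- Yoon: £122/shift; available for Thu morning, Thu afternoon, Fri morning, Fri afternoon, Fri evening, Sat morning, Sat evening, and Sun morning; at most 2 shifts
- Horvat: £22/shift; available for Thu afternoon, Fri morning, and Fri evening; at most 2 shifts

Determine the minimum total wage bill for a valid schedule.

£914

Picking the cheapest available nurse for each shift independently would cost £454, but that ignores the shift limits.
An optimal schedule: Wed evening→Larsen, Thu morning→Okafor, Thu afternoon→Marcus, Thu evening→Larsen, Fri morning→Horvat, Fri afternoon→Watson, Fri evening→Horvat, Sat morning→Yoon, Sat afternoon→Watson+Ghosh, Sat evening→Okafor, Sun morning→Yoon.
Total: 32 + 142 + 52 + 32 + 22 + 92 + 22 + 122 + 92 + 42 + 142 + 122 = £914.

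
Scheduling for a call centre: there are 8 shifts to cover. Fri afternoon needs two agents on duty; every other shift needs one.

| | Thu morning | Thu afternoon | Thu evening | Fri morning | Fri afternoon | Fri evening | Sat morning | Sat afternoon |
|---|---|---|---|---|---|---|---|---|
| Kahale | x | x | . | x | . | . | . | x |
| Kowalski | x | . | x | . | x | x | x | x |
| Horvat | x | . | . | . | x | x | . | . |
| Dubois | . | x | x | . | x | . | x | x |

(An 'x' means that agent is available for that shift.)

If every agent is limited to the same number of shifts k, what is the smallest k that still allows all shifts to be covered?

3

With 4 agents and 9 worker-slots to fill, someone must work at least ⌈9/4⌉ = 3 shifts, so k ≥ 3.
k = 3 works: Thu morning→Kahale, Thu afternoon→Kahale, Thu evening→Kowalski, Fri morning→Kahale, Fri afternoon→Horvat+Dubois, Fri evening→Kowalski, Sat morning→Kowalski, Sat afternoon→Dubois.
Loads: Kahale 3, Kowalski 3, Horvat 1, Dubois 2 — all ≤ 3.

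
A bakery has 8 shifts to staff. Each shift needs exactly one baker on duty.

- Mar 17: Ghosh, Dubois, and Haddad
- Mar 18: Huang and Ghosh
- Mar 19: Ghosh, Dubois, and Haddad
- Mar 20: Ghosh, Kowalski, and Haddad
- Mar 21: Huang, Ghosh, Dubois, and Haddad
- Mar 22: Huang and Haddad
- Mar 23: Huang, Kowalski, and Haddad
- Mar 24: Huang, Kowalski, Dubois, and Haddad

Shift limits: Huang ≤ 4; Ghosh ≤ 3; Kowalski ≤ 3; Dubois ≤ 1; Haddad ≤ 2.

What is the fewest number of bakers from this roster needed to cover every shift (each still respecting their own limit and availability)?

8 slots to fill and no one can take more than 4, so at least ⌈8/4⌉ = 2 bakers are needed.
Any 2 bakers together have capacity at most 4+3 = 7 < 8 slots, so 2 can never suffice.
Huang, Ghosh, and Kowalski alone can cover everything: Mar 17→Ghosh, Mar 18→Huang, Mar 19→Ghosh, Mar 20→Ghosh, Mar 21→Huang, Mar 22→Huang, Mar 23→Huang, Mar 24→Kowalski.

3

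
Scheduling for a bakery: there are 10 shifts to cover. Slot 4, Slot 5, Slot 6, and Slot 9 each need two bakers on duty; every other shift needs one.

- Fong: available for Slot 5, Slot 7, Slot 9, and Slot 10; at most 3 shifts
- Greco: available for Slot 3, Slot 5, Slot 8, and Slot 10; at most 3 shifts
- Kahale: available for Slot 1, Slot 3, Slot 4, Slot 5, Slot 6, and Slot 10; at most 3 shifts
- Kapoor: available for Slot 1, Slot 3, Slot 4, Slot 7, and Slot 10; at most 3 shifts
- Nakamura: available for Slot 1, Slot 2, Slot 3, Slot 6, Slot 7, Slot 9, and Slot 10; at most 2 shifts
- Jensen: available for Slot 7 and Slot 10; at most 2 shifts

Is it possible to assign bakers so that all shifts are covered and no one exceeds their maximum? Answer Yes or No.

Total capacity is 16 and 14 slots are needed, so capacity alone doesn't rule it out.
Shifts {Slot 2, Slot 6, Slot 9} need 5 worker-slots in total, but the bakers available for any of those shifts (Fong, Kahale, and Nakamura) can supply at most 4 among them. So no valid schedule exists.

No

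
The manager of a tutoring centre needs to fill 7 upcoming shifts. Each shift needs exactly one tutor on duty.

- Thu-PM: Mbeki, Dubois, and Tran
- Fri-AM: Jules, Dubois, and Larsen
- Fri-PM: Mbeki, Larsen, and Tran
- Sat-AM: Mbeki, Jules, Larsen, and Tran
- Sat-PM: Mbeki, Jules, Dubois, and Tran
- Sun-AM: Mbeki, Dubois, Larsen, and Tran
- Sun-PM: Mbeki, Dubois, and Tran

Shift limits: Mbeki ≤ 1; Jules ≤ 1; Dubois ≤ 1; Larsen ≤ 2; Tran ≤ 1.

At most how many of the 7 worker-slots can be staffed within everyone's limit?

6

Total capacity across all tutors is 1+1+1+2+1 = 6, and 7 slots are needed, so at most 6 can be filled.
An assignment achieving 6: Thu-PM→Mbeki, Fri-AM→Jules, Fri-PM→Larsen, Sat-AM→Larsen, Sat-PM→Tran, Sun-PM→Dubois.
Loads: Mbeki 1/1, Jules 1/1, Dubois 1/1, Larsen 2/2, Tran 1/1.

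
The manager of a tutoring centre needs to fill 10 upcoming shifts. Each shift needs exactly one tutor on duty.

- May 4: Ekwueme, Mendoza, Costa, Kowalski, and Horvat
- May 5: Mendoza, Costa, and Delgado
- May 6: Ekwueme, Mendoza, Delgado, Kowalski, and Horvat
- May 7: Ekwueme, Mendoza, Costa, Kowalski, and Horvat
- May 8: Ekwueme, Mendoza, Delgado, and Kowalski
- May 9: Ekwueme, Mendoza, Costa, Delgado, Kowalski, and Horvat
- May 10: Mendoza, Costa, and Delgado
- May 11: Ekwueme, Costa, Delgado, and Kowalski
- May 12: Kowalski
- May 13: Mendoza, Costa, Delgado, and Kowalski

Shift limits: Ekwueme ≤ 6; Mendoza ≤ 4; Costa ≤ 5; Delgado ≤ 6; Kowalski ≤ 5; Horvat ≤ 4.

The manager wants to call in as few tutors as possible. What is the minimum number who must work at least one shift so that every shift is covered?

10 slots to fill and no one can take more than 6, so at least ⌈10/6⌉ = 2 tutors are needed.
Costa and Kowalski alone can cover everything: May 4→Costa, May 5→Costa, May 6→Kowalski, May 7→Costa, May 8→Kowalski, May 9→Costa, May 10→Costa, May 11→Kowalski, May 12→Kowalski, May 13→Kowalski.

2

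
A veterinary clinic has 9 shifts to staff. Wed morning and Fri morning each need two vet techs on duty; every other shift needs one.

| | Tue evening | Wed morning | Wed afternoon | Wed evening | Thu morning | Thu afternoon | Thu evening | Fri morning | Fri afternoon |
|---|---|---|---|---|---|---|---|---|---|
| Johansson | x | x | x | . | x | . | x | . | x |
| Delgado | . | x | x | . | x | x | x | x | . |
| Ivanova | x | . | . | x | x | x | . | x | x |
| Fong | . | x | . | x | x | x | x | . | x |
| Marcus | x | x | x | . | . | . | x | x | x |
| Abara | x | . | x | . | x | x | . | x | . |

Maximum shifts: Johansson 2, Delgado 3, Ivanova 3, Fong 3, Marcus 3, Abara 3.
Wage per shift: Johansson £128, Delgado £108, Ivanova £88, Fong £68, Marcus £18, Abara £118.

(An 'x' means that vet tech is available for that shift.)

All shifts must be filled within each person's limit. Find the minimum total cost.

Picking the cheapest available vet tech for each shift independently would cost £468, but that ignores the shift limits.
An optimal schedule: Tue evening→Marcus, Wed morning→Fong+Delgado, Wed afternoon→Marcus, Wed evening→Fong, Thu morning→Ivanova, Thu afternoon→Fong, Thu evening→Marcus, Fri morning→Ivanova+Delgado, Fri afternoon→Ivanova.
Total: 18 + 68 + 108 + 18 + 68 + 88 + 68 + 18 + 88 + 108 + 88 = £738.

£738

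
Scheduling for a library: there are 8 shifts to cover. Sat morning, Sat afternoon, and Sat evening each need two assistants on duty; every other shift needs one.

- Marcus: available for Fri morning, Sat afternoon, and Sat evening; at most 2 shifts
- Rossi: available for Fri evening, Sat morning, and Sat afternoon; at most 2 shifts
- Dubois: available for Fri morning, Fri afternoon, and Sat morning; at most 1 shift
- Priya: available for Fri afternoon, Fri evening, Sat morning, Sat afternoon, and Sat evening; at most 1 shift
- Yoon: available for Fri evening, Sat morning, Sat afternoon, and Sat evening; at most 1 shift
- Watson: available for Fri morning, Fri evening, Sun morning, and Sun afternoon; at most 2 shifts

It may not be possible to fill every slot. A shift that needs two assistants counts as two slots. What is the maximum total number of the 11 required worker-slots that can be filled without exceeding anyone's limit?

Total capacity across all assistants is 2+2+1+1+1+2 = 9, and 11 slots are needed, so at most 9 can be filled.
An assignment achieving 9: Fri morning→Marcus, Fri afternoon→Dubois, Fri evening→Rossi, Sat morning→Rossi+Yoon, Sat evening→Marcus+Priya, Sun morning→Watson, Sun afternoon→Watson.
Loads: Marcus 2/2, Rossi 2/2, Dubois 1/1, Priya 1/1, Yoon 1/1, Watson 2/2.

9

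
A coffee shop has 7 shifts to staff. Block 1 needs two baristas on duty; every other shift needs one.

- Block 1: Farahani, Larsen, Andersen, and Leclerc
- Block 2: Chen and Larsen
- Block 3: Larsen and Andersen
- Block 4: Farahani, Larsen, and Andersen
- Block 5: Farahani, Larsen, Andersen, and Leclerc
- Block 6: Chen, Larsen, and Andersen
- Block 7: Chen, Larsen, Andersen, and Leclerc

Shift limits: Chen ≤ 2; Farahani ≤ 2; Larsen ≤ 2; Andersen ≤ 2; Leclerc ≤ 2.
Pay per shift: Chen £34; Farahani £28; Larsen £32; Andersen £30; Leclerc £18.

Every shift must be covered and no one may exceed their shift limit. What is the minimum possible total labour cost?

£216

Picking the cheapest available barista for each shift independently would cost £202, but that ignores the shift limits.
An optimal schedule: Block 1→Farahani+Larsen, Block 2→Larsen, Block 3→Andersen, Block 4→Farahani, Block 5→Leclerc, Block 6→Andersen, Block 7→Leclerc.
Total: 28 + 32 + 32 + 30 + 28 + 18 + 30 + 18 = £216.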